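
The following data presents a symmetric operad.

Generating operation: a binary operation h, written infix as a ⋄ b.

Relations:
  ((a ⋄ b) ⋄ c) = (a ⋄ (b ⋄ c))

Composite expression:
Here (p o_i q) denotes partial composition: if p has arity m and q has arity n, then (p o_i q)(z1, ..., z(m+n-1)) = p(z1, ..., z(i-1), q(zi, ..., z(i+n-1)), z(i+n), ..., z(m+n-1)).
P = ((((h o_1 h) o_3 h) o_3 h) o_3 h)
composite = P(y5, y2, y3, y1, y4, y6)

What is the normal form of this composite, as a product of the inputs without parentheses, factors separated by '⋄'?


y5 ⋄ y2 ⋄ y3 ⋄ y1 ⋄ y4 ⋄ y6


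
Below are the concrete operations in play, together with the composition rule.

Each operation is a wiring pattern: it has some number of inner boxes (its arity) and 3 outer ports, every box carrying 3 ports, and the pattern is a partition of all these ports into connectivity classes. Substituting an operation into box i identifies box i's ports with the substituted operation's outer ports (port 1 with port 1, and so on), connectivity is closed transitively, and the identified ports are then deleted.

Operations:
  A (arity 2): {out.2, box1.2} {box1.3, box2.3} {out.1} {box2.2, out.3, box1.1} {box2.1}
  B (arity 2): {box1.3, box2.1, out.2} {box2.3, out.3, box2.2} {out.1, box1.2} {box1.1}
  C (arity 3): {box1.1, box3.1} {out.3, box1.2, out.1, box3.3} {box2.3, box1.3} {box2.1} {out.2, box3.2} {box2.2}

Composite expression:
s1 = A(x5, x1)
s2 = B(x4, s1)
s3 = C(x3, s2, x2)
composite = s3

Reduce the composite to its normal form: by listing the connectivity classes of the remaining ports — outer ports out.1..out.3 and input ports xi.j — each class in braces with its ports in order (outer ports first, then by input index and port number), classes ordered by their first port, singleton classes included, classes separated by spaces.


Substituting into C glues patterns; closure does the rest.
the subtree at A composes to {out.1} {out.2, x5.2} {out.3, x1.2, x5.1} {x1.1} {x1.3, x5.3} on (x5, x1); out.j = own outer ports
the subtree at B composes to {out.1, x4.2} {out.2, x4.3} {out.3, x1.2, x5.1, x5.2} {x1.1} {x1.3, x5.3} {x4.1} on (x4, x5, x1); out.j = own outer ports
the subtree at C composes to {out.1, out.3, x2.3, x3.2} {out.2, x2.2} {x1.1} {x1.2, x3.3, x5.1, x5.2} {x1.3, x5.3} {x2.1, x3.1} {x4.1} {x4.2} {x4.3} on (x3, x4, x5, x1, x2); out.j = own outer ports

{out.1, out.3, x2.3, x3.2} {out.2, x2.2} {x1.1} {x1.2, x3.3, x5.1, x5.2} {x1.3, x5.3} {x2.1, x3.1} {x4.1} {x4.2} {x4.3}


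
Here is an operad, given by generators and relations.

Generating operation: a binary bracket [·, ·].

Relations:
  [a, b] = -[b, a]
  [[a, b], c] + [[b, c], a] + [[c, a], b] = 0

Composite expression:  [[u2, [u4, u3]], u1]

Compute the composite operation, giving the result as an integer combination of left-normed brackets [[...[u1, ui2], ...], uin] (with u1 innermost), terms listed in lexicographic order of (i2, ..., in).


[[[u1, u2], u3], u4] - [[[u1, u2], u4], u3] - [[[u1, u3], u4], u2] + [[[u1, u4], u3], u2]

Expand each bracket as ab - ba; the u1-initial words give the coefficients.
Composite bracket: [[u2, [u4, u3]], u1]
Expanding via [a, b] = ab - ba: 8 signed words (2^3 = 8).
The u1-initial words carry the normal form:
  sign of u1u2u3u4 is +1, so it contributes +[[[u1, u2], u3], u4]
  sign of u1u2u4u3 is -1, so it contributes -[[[u1, u2], u4], u3]
  sign of u1u3u4u2 is -1, so it contributes -[[[u1, u3], u4], u2]
  sign of u1u4u3u2 is +1, so it contributes +[[[u1, u4], u3], u2]


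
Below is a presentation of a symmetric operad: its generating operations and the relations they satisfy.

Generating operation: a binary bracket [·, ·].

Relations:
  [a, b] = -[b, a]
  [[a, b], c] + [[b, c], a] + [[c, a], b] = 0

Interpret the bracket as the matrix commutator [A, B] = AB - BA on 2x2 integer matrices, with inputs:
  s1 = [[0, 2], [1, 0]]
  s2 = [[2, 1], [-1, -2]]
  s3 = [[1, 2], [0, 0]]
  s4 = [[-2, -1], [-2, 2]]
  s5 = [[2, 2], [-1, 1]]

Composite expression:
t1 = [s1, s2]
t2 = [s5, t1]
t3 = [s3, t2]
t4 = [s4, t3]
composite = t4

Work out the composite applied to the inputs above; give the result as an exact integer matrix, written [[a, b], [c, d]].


[s1, s2] = [[-3, -8], [4, 3]]
[s5, [s1, s2]] = [[0, 4], [2, 0]]
[s3, [s5, [s1, s2]]] = [[4, 4], [-2, -4]]
[s4, [s3, [s5, [s1, s2]]]] = [[10, -8], [-24, -10]]

[[10, -8], [-24, -10]]


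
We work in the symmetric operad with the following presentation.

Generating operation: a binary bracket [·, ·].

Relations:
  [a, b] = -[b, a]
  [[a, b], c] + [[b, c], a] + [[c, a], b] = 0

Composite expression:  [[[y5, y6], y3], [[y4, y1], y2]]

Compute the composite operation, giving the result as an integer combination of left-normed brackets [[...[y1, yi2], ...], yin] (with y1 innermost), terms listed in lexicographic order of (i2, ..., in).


-[[[[[y1, y4], y2], y3], y5], y6] + [[[[[y1, y4], y2], y3], y6], y5] + [[[[[y1, y4], y2], y5], y6], y3] - [[[[[y1, y4], y2], y6], y5], y3]

A multilinear Lie element is pinned by y1-initial words (y1 innermost).
Composite bracket: [[[y5, y6], y3], [[y4, y1], y2]]
Each bracket splits as ab - ba, giving 32 signed words (2^5 = 32).
Keep just the words that open with y1:
  sign of y1y4y2y3y5y6 is -1, so it contributes -[[[[[y1, y4], y2], y3], y5], y6]
  sign of y1y4y2y3y6y5 is +1, so it contributes +[[[[[y1, y4], y2], y3], y6], y5]
  sign of y1y4y2y5y6y3 is +1, so it contributes +[[[[[y1, y4], y2], y5], y6], y3]
  sign of y1y4y2y6y5y3 is -1, so it contributes -[[[[[y1, y4], y2], y6], y5], y3]


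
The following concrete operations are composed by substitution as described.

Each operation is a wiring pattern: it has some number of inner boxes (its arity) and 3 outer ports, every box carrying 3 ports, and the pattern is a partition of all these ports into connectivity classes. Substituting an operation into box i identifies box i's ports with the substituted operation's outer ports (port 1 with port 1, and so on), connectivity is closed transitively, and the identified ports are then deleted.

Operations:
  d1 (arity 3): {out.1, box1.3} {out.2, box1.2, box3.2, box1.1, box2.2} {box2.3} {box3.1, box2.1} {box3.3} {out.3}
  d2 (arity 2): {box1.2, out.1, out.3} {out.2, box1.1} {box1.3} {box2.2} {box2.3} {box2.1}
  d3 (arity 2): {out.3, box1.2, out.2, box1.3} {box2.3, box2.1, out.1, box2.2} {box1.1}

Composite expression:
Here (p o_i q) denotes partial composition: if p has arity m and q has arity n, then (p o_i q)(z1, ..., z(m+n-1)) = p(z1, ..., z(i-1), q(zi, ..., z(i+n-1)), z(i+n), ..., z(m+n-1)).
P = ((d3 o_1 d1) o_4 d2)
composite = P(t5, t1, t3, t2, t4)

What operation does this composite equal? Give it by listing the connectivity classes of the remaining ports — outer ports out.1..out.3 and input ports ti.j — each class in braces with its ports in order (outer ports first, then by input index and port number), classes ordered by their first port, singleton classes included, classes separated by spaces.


Treat the ports identified at d3 as solder joints: merge, then drop.
composing d1 on (t5, t1, t3), with out.j its own outer ports: {out.1, t5.3} {out.2, t1.2, t3.2, t5.1, t5.2} {out.3} {t1.1, t3.1} {t1.3} {t3.3}
composing d2 on (t2, t4), with out.j its own outer ports: {out.1, out.3, t2.2} {out.2, t2.1} {t2.3} {t4.1} {t4.2} {t4.3}
composing d3 on (t5, t1, t3, t2, t4), with out.j its own outer ports: {out.1, t2.1, t2.2} {out.2, out.3, t1.2, t3.2, t5.1, t5.2} {t1.1, t3.1} {t1.3} {t2.3} {t3.3} {t4.1} {t4.2} {t4.3} {t5.3}

{out.1, t2.1, t2.2} {out.2, out.3, t1.2, t3.2, t5.1, t5.2} {t1.1, t3.1} {t1.3} {t2.3} {t3.3} {t4.1} {t4.2} {t4.3} {t5.3}


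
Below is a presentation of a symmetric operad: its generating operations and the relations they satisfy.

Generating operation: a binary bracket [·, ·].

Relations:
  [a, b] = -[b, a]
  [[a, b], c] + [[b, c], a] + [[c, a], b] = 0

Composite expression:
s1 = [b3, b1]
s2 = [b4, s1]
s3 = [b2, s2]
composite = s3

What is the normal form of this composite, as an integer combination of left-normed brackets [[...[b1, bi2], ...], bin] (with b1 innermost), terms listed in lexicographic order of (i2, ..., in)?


Left-normed coefficients sit on the b1-initial expansion words.
Composite bracket: [b2, [b4, [b3, b1]]]
Applying ab - ba throughout gives 8 signed words (2^3 = 8).
Words beginning with b1 determine it all:
  b1b3b4b2 (sign -1) contributes -[[[b1, b3], b4], b2]

-[[[b1, b3], b4], b2]


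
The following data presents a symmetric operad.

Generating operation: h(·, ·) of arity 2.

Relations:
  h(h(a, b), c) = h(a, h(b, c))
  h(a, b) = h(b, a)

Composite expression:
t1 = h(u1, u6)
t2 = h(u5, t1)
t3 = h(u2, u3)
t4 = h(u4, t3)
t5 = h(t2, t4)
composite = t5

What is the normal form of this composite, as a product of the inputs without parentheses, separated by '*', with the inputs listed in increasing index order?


u1 * u2 * u3 * u4 * u5 * u6

With h associative and commutative, the u-input set is all that matters.
h(u1, u6) unparenthesizes to u1 * u6
h(u5, h(u1, u6)) unparenthesizes to u5 * u1 * u6
h(u2, u3) unparenthesizes to u2 * u3
h(u4, h(u2, u3)) unparenthesizes to u4 * u2 * u3
h(h(u5, h(u1, u6)), h(u4, h(u2, u3))) unparenthesizes to u5 * u1 * u6 * u4 * u2 * u3
commutativity sorts the factors: u1 * u2 * u3 * u4 * u5 * u6


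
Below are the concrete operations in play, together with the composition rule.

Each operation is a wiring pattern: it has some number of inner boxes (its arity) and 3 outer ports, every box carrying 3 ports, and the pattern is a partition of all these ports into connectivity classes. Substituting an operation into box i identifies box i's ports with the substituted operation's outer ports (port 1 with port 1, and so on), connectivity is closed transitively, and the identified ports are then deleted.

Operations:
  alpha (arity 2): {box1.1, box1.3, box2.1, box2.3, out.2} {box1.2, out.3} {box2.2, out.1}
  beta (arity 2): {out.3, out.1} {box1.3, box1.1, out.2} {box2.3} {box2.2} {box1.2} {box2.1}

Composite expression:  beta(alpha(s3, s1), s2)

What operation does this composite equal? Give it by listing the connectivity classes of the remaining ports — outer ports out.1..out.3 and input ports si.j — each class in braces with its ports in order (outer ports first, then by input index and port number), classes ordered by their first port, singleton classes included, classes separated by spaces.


Treat the ports identified at beta as solder joints: merge, then drop.
the subtree at alpha composes to {out.1, s1.2} {out.2, s1.1, s1.3, s3.1, s3.3} {out.3, s3.2} on (s3, s1); out.j = own outer ports
the subtree at beta composes to {out.1, out.3} {out.2, s1.2, s3.2} {s1.1, s1.3, s3.1, s3.3} {s2.1} {s2.2} {s2.3} on (s3, s1, s2); out.j = own outer ports

{out.1, out.3} {out.2, s1.2, s3.2} {s1.1, s1.3, s3.1, s3.3} {s2.1} {s2.2} {s2.3}


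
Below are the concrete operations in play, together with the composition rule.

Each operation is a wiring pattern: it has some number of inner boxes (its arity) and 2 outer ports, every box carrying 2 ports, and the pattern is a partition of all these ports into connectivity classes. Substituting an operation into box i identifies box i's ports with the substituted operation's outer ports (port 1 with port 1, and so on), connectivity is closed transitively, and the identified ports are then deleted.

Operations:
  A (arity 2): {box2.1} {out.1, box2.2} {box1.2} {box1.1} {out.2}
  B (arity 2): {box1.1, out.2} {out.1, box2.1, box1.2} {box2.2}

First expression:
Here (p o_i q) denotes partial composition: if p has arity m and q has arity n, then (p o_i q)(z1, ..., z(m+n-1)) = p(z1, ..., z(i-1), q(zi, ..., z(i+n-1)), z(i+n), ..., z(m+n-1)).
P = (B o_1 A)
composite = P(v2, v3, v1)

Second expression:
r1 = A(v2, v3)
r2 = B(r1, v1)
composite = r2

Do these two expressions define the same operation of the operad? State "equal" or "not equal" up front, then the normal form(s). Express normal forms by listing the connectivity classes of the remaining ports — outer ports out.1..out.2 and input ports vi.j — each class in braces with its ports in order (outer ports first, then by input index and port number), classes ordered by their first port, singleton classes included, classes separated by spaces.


equal — both sides give {out.1, v1.1} {out.2, v3.2} {v1.2} {v2.1} {v2.2} {v3.1}

Reducing the first expression gives {out.1, v1.1} {out.2, v3.2} {v1.2} {v2.1} {v2.2} {v3.1}
Reducing the second expression gives {out.1, v1.1} {out.2, v3.2} {v1.2} {v2.1} {v2.2} {v3.1}
One common form — equal.


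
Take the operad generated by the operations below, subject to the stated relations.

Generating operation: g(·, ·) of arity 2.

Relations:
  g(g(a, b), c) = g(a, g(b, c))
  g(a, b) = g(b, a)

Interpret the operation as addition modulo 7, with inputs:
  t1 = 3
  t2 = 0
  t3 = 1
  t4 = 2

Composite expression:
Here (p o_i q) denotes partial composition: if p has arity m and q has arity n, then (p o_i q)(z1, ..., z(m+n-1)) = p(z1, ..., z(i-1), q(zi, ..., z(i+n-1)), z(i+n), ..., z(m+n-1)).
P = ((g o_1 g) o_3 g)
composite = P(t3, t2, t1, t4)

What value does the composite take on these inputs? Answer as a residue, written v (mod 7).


6 (mod 7)

g(t3, t2) = 1
g(t1, t4) = 5
g(g(t3, t2), g(t1, t4)) = 6


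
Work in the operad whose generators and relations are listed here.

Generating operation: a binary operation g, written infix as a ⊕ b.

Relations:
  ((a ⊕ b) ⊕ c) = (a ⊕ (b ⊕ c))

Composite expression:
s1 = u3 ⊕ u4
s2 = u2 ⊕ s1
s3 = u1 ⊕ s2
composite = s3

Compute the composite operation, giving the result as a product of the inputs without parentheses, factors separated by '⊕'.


u1 ⊕ u2 ⊕ u3 ⊕ u4

The g-tree's shape is irrelevant; the u-reading-order decides.
(u3 ⊕ u4) spells out as u3 ⊕ u4
(u2 ⊕ (u3 ⊕ u4)) spells out as u2 ⊕ u3 ⊕ u4
(u1 ⊕ (u2 ⊕ (u3 ⊕ u4))) spells out as u1 ⊕ u2 ⊕ u3 ⊕ u4


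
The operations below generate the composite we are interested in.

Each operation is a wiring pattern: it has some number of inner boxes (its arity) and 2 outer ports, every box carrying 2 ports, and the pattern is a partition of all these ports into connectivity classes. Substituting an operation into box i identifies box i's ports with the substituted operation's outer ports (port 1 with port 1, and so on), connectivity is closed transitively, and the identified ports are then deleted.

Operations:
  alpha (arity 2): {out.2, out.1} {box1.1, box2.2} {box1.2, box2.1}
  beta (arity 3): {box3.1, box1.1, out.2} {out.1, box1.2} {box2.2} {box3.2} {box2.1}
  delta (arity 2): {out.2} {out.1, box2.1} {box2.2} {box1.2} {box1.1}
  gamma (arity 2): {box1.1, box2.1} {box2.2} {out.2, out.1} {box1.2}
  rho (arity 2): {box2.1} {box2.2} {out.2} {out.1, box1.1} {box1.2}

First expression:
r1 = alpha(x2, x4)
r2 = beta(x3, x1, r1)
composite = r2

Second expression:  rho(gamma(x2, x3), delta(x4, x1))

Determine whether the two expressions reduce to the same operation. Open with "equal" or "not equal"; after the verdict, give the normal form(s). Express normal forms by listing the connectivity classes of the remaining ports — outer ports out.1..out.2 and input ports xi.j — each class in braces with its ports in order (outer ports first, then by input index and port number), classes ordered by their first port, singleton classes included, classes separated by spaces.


not equal; the first gives {out.1, x3.2} {out.2, x3.1} {x1.1} {x1.2} {x2.1, x4.2} {x2.2, x4.1} and the second {out.1} {out.2} {x1.1} {x1.2} {x2.1, x3.1} {x2.2} {x3.2} {x4.1} {x4.2}


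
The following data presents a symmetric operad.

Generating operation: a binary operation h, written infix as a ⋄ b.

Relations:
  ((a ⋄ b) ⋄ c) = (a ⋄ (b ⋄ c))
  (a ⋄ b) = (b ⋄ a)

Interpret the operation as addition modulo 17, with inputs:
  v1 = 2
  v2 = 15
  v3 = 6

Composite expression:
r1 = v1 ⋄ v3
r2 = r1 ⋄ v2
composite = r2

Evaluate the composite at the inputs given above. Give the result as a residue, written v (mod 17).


(v1 ⋄ v3) = 8
((v1 ⋄ v3) ⋄ v2) = 6

6 (mod 17)


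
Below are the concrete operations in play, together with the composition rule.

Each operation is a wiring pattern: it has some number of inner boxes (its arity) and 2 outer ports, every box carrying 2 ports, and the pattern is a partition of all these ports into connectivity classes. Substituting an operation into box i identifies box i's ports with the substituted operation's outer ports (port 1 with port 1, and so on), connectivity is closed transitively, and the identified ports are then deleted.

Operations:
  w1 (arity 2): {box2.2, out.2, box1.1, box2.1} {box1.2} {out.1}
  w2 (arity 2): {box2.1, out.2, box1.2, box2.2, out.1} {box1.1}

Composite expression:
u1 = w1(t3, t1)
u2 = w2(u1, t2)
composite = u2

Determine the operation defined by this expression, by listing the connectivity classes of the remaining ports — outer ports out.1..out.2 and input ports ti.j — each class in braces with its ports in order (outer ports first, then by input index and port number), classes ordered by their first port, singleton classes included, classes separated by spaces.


{out.1, out.2, t1.1, t1.2, t2.1, t2.2, t3.1} {t3.2}


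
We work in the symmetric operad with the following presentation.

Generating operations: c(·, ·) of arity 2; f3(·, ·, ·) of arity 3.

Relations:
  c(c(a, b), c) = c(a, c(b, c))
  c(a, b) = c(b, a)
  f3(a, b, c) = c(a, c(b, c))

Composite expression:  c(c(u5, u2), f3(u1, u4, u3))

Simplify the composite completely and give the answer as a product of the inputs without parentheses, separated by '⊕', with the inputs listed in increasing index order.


u1 ⊕ u2 ⊕ u3 ⊕ u4 ⊕ u5

Reordering under c is free, so list the u-inputs canonically.
c(u5, u2) unparenthesizes to u5 ⊕ u2
f3(u1, u4, u3) unparenthesizes to u1 ⊕ u4 ⊕ u3
c(c(u5, u2), f3(u1, u4, u3)) unparenthesizes to u5 ⊕ u2 ⊕ u1 ⊕ u4 ⊕ u3
rearranged into index order: u1 ⊕ u2 ⊕ u3 ⊕ u4 ⊕ u5


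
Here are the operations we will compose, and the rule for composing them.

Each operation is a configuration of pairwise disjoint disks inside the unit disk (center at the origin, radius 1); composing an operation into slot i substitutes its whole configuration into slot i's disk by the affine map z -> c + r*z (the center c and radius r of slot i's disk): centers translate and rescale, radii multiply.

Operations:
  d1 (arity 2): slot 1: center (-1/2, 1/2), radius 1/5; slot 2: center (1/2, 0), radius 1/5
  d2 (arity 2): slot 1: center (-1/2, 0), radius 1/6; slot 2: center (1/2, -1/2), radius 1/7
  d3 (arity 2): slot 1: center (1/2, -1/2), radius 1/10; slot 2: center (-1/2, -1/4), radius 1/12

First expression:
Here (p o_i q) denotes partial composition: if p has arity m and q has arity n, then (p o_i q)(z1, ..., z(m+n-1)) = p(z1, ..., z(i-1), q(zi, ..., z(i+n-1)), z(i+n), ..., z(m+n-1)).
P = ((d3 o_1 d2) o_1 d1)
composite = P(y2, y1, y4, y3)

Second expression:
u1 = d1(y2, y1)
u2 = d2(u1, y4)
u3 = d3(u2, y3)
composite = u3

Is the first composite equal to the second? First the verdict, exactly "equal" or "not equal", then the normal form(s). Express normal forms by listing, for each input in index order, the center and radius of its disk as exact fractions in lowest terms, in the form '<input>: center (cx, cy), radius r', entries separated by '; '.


equal; the common form is y1: center (11/24, -1/2), radius 1/300; y2: center (53/120, -59/120), radius 1/300; y3: center (-1/2, -1/4), radius 1/12; y4: center (11/20, -11/20), radius 1/70


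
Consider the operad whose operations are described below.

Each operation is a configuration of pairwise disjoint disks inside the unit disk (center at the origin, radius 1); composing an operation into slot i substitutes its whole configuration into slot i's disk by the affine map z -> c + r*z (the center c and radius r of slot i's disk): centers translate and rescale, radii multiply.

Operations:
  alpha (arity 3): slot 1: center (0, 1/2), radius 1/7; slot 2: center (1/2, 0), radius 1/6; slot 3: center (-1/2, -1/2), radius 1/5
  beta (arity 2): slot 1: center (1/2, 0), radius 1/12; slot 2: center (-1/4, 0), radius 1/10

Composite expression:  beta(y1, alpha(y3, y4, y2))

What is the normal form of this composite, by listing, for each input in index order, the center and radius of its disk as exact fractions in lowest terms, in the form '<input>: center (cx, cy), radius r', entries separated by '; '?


Only the slot chain above each y matters under beta; compose those maps.
y1 passes through 1 substitution, ending at center (1/2, 0), radius 1/12
y3 passes through 2 substitutions, ending at center (-1/4, 1/20), radius 1/70
y4 passes through 2 substitutions, ending at center (-1/5, 0), radius 1/60
y2 passes through 2 substitutions, ending at center (-3/10, -1/20), radius 1/50

y1: center (1/2, 0), radius 1/12; y2: center (-3/10, -1/20), radius 1/50; y3: center (-1/4, 1/20), radius 1/70; y4: center (-1/5, 0), radius 1/60


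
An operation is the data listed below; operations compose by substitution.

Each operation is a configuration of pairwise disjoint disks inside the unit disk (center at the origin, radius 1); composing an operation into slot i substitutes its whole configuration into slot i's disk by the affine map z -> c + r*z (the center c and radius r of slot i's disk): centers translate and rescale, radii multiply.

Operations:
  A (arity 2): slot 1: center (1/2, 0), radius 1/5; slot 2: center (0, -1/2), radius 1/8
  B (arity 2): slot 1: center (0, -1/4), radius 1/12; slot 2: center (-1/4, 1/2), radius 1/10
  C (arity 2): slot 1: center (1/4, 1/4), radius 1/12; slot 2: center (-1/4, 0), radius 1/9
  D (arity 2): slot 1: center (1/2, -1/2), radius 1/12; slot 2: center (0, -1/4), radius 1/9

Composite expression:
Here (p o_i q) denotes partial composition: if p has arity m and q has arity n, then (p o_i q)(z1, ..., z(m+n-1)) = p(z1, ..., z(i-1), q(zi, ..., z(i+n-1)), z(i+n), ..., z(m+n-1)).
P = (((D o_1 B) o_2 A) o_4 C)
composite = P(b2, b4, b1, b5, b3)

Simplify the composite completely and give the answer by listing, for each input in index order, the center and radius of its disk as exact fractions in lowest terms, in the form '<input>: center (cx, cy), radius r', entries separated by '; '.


b1: center (23/48, -37/80), radius 1/960; b2: center (1/2, -25/48), radius 1/144; b3: center (-1/36, -1/4), radius 1/81; b4: center (29/60, -11/24), radius 1/600; b5: center (1/36, -2/9), radius 1/108


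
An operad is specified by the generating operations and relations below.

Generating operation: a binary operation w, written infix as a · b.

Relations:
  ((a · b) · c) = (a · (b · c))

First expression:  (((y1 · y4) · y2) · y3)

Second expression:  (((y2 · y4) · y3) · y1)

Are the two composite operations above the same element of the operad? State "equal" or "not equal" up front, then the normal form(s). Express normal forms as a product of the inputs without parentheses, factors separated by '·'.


The first expression reduces to y1 · y4 · y2 · y3
The second expression reduces to y2 · y4 · y3 · y1
Different reductions; not equal.

not equal — first y1 · y4 · y2 · y3, second y2 · y4 · y3 · y1


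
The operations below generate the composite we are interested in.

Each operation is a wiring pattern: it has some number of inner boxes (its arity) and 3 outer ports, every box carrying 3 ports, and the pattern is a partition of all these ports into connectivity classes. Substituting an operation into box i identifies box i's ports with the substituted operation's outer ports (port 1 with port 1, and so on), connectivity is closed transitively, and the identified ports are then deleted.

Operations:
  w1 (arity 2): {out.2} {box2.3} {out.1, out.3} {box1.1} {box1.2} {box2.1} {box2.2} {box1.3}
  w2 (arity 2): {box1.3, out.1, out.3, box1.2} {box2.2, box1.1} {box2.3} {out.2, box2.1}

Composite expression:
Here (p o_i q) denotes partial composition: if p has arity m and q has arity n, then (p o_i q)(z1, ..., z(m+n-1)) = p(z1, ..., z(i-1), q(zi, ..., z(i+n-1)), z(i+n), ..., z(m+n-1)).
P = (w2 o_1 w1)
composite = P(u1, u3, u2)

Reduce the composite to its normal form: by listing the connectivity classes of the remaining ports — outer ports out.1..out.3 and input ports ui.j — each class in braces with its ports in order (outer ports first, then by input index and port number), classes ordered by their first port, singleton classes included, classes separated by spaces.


{out.1, out.3, u2.2} {out.2, u2.1} {u1.1} {u1.2} {u1.3} {u2.3} {u3.1} {u3.2} {u3.3}

Two ports join when wires chain via w2-identified ports.
w1 over (u1, u3) gives {out.1, out.3} {out.2} {u1.1} {u1.2} {u1.3} {u3.1} {u3.2} {u3.3}, out.j being that stage's outer ports
w2 over (u1, u3, u2) gives {out.1, out.3, u2.2} {out.2, u2.1} {u1.1} {u1.2} {u1.3} {u2.3} {u3.1} {u3.2} {u3.3}, out.j being that stage's outer ports


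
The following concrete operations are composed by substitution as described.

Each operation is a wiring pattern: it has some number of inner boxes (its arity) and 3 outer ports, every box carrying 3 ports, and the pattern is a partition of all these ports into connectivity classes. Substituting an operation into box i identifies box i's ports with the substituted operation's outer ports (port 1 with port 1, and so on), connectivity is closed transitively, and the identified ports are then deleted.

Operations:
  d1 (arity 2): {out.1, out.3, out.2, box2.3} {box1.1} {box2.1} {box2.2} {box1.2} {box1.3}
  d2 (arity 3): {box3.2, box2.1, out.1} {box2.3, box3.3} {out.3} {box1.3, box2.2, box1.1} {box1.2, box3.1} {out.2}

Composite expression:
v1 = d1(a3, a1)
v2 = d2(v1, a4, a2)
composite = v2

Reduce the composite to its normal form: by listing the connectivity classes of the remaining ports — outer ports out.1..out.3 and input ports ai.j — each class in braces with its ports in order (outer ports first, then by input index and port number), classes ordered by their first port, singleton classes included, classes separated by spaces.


After gluing at d2, chains via deleted ports link the a-ports.
after d1, the pattern on (a3, a1) reads {out.1, out.2, out.3, a1.3} {a1.1} {a1.2} {a3.1} {a3.2} {a3.3} (out.j = its outer ports)
after d2, the pattern on (a3, a1, a4, a2) reads {out.1, a2.2, a4.1} {out.2} {out.3} {a1.1} {a1.2} {a1.3, a2.1, a4.2} {a2.3, a4.3} {a3.1} {a3.2} {a3.3} (out.j = its outer ports)

{out.1, a2.2, a4.1} {out.2} {out.3} {a1.1} {a1.2} {a1.3, a2.1, a4.2} {a2.3, a4.3} {a3.1} {a3.2} {a3.3}


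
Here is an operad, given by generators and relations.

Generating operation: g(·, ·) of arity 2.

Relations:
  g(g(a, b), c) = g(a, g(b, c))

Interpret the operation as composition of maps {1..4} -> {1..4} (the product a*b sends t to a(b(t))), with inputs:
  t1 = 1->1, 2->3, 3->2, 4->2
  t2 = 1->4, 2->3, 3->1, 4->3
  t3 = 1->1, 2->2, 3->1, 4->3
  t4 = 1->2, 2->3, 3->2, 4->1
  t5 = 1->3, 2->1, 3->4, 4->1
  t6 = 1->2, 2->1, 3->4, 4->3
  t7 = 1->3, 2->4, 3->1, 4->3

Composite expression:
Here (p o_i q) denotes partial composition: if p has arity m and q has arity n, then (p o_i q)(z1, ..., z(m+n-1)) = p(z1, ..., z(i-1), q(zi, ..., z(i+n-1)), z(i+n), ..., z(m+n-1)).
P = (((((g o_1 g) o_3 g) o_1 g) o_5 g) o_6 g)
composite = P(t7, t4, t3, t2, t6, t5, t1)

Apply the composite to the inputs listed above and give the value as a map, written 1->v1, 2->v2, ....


1->4, 2->4, 3->4, 4->4

g(t7, t4) = 1->4, 2->1, 3->4, 4->3
g(g(t7, t4), t3) = 1->4, 2->1, 3->4, 4->4
g(t5, t1) = 1->3, 2->4, 3->1, 4->1
g(t6, g(t5, t1)) = 1->4, 2->3, 3->2, 4->2
g(t2, g(t6, g(t5, t1))) = 1->3, 2->1, 3->3, 4->3
g(g(g(t7, t4), t3), g(t2, g(t6, g(t5, t1)))) = 1->4, 2->4, 3->4, 4->4


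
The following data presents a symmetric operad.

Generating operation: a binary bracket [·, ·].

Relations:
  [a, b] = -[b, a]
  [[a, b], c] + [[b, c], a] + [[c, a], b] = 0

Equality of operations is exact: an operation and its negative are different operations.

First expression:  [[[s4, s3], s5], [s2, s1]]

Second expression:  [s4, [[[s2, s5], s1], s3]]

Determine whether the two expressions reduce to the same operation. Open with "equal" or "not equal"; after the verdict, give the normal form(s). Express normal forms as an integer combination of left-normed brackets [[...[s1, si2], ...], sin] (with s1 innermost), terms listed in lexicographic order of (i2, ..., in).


not equal; the first gives -[[[[s1, s2], s3], s4], s5] + [[[[s1, s2], s4], s3], s5] + [[[[s1, s2], s5], s3], s4] - [[[[s1, s2], s5], s4], s3] and the second [[[[s1, s2], s5], s3], s4] - [[[[s1, s5], s2], s3], s4]

The first expression, normalized: -[[[[s1, s2], s3], s4], s5] + [[[[s1, s2], s4], s3], s5] + [[[[s1, s2], s5], s3], s4] - [[[[s1, s2], s5], s4], s3]
The second expression, normalized: [[[[s1, s2], s5], s3], s4] - [[[[s1, s5], s2], s3], s4]
Distinct normal forms: not equal.


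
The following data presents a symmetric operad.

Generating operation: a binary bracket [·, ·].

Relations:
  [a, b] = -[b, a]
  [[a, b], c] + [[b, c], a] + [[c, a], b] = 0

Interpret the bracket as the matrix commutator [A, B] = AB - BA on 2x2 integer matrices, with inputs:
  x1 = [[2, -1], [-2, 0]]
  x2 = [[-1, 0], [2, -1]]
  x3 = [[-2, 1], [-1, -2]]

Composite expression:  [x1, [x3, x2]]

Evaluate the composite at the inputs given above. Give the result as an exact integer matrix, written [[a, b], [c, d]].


[[0, 4], [-8, 0]]

[x3, x2] = [[2, 0], [0, -2]]
[x1, [x3, x2]] = [[0, 4], [-8, 0]]


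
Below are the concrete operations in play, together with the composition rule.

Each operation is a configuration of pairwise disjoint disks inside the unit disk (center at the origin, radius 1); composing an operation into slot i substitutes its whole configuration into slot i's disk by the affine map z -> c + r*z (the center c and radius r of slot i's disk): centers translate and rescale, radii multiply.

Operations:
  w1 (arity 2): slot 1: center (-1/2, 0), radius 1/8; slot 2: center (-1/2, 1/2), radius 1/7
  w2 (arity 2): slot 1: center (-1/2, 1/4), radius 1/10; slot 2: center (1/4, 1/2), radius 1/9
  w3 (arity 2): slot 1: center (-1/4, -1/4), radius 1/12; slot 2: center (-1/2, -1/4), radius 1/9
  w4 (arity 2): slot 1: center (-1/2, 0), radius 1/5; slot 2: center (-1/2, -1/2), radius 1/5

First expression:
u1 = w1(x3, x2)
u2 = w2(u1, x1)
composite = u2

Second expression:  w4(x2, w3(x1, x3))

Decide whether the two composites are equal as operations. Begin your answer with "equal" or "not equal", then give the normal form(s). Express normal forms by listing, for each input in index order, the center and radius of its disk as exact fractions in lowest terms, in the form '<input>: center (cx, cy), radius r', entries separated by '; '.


Reducing the first expression gives x1: center (1/4, 1/2), radius 1/9; x2: center (-11/20, 3/10), radius 1/70; x3: center (-11/20, 1/4), radius 1/80
Reducing the second expression gives x1: center (-11/20, -11/20), radius 1/60; x2: center (-1/2, 0), radius 1/5; x3: center (-3/5, -11/20), radius 1/45
No match — not equal.

not equal: they reduce to x1: center (1/4, 1/2), radius 1/9; x2: center (-11/20, 3/10), radius 1/70; x3: center (-11/20, 1/4), radius 1/80 and x1: center (-11/20, -11/20), radius 1/60; x2: center (-1/2, 0), radius 1/5; x3: center (-3/5, -11/20), radius 1/45


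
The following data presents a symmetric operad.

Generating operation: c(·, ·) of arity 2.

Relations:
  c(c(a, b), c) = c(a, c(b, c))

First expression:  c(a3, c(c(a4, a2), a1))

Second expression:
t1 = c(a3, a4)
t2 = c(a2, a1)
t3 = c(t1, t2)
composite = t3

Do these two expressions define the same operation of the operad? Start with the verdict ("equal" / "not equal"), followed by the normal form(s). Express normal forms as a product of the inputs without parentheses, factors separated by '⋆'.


equal; both compose to a3 ⋆ a4 ⋆ a2 ⋆ a1

The first expression, normalized: a3 ⋆ a4 ⋆ a2 ⋆ a1
The second expression, normalized: a3 ⋆ a4 ⋆ a2 ⋆ a1
One common form — equal.


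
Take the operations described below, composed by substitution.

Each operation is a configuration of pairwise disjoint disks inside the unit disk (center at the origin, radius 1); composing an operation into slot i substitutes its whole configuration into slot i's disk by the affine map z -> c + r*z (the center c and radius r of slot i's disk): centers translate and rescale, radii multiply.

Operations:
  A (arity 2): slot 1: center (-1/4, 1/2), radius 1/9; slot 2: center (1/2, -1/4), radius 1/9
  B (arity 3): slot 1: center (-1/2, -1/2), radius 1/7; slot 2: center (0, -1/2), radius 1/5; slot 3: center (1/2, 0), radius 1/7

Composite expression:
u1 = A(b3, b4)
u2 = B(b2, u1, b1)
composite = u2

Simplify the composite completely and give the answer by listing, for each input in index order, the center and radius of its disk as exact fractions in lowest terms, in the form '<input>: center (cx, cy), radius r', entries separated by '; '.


b1: center (1/2, 0), radius 1/7; b2: center (-1/2, -1/2), radius 1/7; b3: center (-1/20, -2/5), radius 1/45; b4: center (1/10, -11/20), radius 1/45

Only the slot chain above each b matters under B; compose those maps.
input b2: composing its 1 substitution step yields center (-1/2, -1/2), radius 1/7
input b3: composing its 2 substitution steps yields center (-1/20, -2/5), radius 1/45
input b4: composing its 2 substitution steps yields center (1/10, -11/20), radius 1/45
input b1: composing its 1 substitution step yields center (1/2, 0), radius 1/7


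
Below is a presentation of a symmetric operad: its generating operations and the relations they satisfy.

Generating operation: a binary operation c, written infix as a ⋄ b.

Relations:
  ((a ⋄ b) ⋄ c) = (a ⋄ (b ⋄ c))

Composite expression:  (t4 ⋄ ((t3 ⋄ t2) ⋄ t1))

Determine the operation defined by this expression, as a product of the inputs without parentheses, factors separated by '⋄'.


t4 ⋄ t3 ⋄ t2 ⋄ t1


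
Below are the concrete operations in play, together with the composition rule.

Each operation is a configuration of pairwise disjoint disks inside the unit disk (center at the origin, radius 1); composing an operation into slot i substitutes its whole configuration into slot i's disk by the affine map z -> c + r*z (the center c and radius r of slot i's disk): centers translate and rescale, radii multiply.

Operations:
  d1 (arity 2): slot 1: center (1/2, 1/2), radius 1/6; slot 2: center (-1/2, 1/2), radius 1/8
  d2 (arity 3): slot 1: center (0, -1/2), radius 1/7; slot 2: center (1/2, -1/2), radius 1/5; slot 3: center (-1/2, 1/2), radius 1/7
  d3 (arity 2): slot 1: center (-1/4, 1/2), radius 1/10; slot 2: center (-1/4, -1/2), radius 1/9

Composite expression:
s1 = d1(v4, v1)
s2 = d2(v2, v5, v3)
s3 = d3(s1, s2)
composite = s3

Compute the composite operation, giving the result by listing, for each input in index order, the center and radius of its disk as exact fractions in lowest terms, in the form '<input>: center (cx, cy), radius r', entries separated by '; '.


v1: center (-3/10, 11/20), radius 1/80; v2: center (-1/4, -5/9), radius 1/63; v3: center (-11/36, -4/9), radius 1/63; v4: center (-1/5, 11/20), radius 1/60; v5: center (-7/36, -5/9), radius 1/45

Each v-disk chains the slot maps above it in d3; radii multiply.
v4: after 2 affine steps, its disk has center (-1/5, 11/20), radius 1/60
v1: after 2 affine steps, its disk has center (-3/10, 11/20), radius 1/80
v2: after 2 affine steps, its disk has center (-1/4, -5/9), radius 1/63
v5: after 2 affine steps, its disk has center (-7/36, -5/9), radius 1/45
v3: after 2 affine steps, its disk has center (-11/36, -4/9), radius 1/63


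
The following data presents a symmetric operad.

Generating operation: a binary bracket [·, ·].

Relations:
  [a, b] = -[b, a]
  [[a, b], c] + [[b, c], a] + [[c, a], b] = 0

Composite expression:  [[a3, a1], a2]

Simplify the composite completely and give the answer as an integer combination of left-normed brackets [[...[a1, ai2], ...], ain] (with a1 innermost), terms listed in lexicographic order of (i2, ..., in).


-[[a1, a3], a2]

Antisymmetry and Jacobi reduce to a1-anchored left-normed brackets.
Composite bracket: [[a3, a1], a2]
The bracket unfolds into 4 signed words via [a, b] = ab - ba (2^2 = 4).
Keep just the words that open with a1:
  sign of a1a3a2 is -1, so it contributes -[[a1, a3], a2]


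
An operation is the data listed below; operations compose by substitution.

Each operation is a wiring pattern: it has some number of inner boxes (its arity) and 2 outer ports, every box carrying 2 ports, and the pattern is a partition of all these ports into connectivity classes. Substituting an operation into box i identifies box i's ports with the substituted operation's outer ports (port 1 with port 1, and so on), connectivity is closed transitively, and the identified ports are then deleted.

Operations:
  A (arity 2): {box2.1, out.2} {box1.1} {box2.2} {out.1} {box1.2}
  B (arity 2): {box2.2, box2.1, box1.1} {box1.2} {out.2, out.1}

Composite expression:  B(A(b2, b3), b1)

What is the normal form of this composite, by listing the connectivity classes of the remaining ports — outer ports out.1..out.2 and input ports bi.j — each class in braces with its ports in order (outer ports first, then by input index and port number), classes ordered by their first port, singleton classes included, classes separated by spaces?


{out.1, out.2} {b1.1, b1.2} {b2.1} {b2.2} {b3.1} {b3.2}

After gluing at B, chains via deleted ports link the b-ports.
through A, on inputs (b2, b3): {out.1} {out.2, b3.1} {b2.1} {b2.2} {b3.2} (out.j = stage outer ports)
through B, on inputs (b2, b3, b1): {out.1, out.2} {b1.1, b1.2} {b2.1} {b2.2} {b3.1} {b3.2} (out.j = stage outer ports)


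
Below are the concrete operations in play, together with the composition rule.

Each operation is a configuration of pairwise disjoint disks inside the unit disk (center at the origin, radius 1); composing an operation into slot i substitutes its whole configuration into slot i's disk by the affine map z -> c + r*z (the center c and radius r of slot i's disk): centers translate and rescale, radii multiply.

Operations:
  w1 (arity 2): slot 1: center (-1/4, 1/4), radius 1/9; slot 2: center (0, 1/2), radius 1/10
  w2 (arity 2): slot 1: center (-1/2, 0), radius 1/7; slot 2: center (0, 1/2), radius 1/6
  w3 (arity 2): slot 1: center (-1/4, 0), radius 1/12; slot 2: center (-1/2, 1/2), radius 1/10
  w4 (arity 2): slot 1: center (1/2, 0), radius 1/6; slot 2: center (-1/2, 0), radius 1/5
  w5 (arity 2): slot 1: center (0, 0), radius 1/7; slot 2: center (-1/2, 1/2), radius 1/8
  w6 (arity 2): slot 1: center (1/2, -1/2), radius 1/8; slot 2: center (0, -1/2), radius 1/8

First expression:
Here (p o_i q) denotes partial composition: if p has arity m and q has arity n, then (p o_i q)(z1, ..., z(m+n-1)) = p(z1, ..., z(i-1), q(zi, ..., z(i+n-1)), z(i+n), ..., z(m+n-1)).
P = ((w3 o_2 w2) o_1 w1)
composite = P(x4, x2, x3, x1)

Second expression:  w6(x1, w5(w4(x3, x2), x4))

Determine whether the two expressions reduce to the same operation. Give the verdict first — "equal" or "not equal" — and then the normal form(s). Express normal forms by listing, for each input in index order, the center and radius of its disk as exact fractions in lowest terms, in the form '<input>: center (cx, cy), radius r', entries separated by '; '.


not equal; first: x1: center (-1/2, 11/20), radius 1/60; x2: center (-1/4, 1/24), radius 1/120; x3: center (-11/20, 1/2), radius 1/70; x4: center (-13/48, 1/48), radius 1/108; second: x1: center (1/2, -1/2), radius 1/8; x2: center (-1/112, -1/2), radius 1/280; x3: center (1/112, -1/2), radius 1/336; x4: center (-1/16, -7/16), radius 1/64

Normal form of the first expression: x1: center (-1/2, 11/20), radius 1/60; x2: center (-1/4, 1/24), radius 1/120; x3: center (-11/20, 1/2), radius 1/70; x4: center (-13/48, 1/48), radius 1/108
Normal form of the second expression: x1: center (1/2, -1/2), radius 1/8; x2: center (-1/112, -1/2), radius 1/280; x3: center (1/112, -1/2), radius 1/336; x4: center (-1/16, -7/16), radius 1/64
Distinct normal forms: not equal.


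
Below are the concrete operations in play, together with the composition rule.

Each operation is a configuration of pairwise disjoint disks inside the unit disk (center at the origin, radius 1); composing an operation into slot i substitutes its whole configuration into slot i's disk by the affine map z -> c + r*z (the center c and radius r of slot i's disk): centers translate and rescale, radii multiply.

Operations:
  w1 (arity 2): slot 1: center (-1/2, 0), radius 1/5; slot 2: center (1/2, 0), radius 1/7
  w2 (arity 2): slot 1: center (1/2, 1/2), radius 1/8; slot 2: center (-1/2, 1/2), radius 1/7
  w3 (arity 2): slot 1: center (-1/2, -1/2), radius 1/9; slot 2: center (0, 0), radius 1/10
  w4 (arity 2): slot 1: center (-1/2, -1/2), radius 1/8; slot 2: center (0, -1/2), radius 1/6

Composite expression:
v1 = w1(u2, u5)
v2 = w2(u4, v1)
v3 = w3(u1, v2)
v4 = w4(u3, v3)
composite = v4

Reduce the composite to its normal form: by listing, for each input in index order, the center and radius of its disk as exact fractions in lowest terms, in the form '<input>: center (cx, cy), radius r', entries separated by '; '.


Only the slot chain above each u matters under w4; compose those maps.
u3 passes through 1 substitution, ending at center (-1/2, -1/2), radius 1/8
u1 passes through 2 substitutions, ending at center (-1/12, -7/12), radius 1/54
u4 passes through 3 substitutions, ending at center (1/120, -59/120), radius 1/480
u2 passes through 4 substitutions, ending at center (-1/105, -59/120), radius 1/2100
u5 passes through 4 substitutions, ending at center (-1/140, -59/120), radius 1/2940

u1: center (-1/12, -7/12), radius 1/54; u2: center (-1/105, -59/120), radius 1/2100; u3: center (-1/2, -1/2), radius 1/8; u4: center (1/120, -59/120), radius 1/480; u5: center (-1/140, -59/120), radius 1/2940
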